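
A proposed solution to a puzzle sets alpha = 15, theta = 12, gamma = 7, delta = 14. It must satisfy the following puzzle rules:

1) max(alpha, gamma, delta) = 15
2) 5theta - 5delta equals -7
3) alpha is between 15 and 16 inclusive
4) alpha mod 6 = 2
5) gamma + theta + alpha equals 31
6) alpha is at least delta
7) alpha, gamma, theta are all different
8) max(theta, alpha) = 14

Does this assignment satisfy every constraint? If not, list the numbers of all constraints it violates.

Constraints 2, 4, 5, and 8 do not hold.

1) max(15, 7, 14) = 15 — satisfied.
2) 5theta - 5delta = 5(12) - 5(14) = -10, not -7 — violated.
3) alpha = 15 lies in [15, 16] — satisfied.
4) 15 mod 6 = 3, not 2 — violated.
5) gamma + theta + alpha = 7 + 12 + 15 = 34, not 31 — violated.
6) alpha = 15, delta = 14; 15 ≥ 14 — satisfied.
7) values 15, 7, 12 are pairwise distinct — satisfied.
8) max(12, 15) = 15, not 14 — violated.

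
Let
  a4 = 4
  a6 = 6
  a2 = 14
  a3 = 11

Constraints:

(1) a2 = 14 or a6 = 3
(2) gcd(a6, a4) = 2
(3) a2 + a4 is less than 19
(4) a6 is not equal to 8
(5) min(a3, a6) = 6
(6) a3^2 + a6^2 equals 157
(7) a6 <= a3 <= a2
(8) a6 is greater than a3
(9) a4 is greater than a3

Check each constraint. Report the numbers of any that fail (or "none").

Constraints 8 and 9 do not hold.

(1) a2 = 14 = 14 (first disjunct)  yes
(2) gcd(6, 4) = 2  yes
(3) a2 + a4 = 14 + 4 = 18; 18 < 19  yes
(4) a6 = 6, and 6 ≠ 8  yes
(5) min(11, 6) = 6  yes
(6) a3^2 + a6^2 = 11^2 + 6^2 = 121 + 36 = 157  yes
(7) values 6 <= 11 <= 14  yes
(8) a6 = 6, a3 = 11; 6 ≤ 11 (want >)  no
(9) a4 = 4, a3 = 11; 4 ≤ 11 (want >)  no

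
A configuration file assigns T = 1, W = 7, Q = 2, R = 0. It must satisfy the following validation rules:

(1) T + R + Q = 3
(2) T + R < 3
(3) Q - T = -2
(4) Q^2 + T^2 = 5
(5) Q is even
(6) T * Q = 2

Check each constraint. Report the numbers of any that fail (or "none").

(1) T + R + Q = 1 + 0 + 2 = 3 — satisfied.
(2) T + R = 1 + 0 = 1; 1 < 3 — satisfied.
(3) Q - T = 2 - 1 = 1, not -2 — violated.
(4) Q^2 + T^2 = 2^2 + 1^2 = 4 + 1 = 5 — satisfied.
(5) Q = 2 is even — satisfied.
(6) T * Q = 1 * 2 = 2 — satisfied.

No — constraint 3 is not satisfied.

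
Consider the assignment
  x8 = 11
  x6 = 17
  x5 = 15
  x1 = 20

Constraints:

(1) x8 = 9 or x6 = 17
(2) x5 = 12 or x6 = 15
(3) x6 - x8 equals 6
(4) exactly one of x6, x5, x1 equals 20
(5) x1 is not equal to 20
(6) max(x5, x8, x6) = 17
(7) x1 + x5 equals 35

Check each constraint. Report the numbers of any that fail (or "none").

(1) x8 = 11 ≠ 9, but x6 = 17 = 17 (second disjunct)  ✓
(2) x5 = 15 ≠ 12 and x6 = 17 ≠ 15; both disjuncts false  ✗
(3) x6 - x8 = 17 - 11 = 6  ✓
(4) x6=17, x5=15, x1=20; 1 of them equals 20  ✓
(5) x1 = 20, but 20 is required to differ  ✗
(6) max(15, 11, 17) = 17  ✓
(7) x1 + x5 = 20 + 15 = 35  ✓

Constraints 2, 5 are violated.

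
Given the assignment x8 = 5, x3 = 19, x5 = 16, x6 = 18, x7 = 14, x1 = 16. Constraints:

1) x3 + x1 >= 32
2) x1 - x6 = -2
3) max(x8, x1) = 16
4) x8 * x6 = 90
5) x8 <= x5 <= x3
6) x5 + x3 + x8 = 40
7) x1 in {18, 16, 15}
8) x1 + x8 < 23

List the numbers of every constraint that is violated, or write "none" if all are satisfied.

1) x3 + x1 = 19 + 16 = 35; 35 ≥ 32 — holds.
2) x1 - x6 = 16 - 18 = -2 — holds.
3) max(5, 16) = 16 — holds.
4) x8 * x6 = 5 * 18 = 90 — holds.
5) values 5 <= 16 <= 19 — holds.
6) x5 + x3 + x8 = 16 + 19 + 5 = 40 — holds.
7) x1 = 16 is in {18, 16, 15} — holds.
8) x1 + x8 = 16 + 5 = 21; 21 < 23 — holds.

None — every constraint holds.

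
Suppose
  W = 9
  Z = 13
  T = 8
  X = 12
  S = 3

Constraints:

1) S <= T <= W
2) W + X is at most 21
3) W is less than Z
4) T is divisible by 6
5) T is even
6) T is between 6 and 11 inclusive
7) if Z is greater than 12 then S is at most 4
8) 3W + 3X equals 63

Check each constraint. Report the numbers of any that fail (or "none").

1) values 3 <= 8 <= 9 — OK.
2) W + X = 9 + 12 = 21; 21 ≤ 21 — OK.
3) W = 9, Z = 13; 9 < 13 — OK.
4) 8 = 6*1 + 2, so 6 does not divide 8 — violated.
5) T = 8 is even — OK.
6) T = 8 lies in [6, 11] — OK.
7) Z = 13 > 12, so we need S ≤ 4; S = 3 ≤ 4 — OK.
8) 3W + 3X = 3(9) + 3(12) = 63 — OK.

Violated: 4.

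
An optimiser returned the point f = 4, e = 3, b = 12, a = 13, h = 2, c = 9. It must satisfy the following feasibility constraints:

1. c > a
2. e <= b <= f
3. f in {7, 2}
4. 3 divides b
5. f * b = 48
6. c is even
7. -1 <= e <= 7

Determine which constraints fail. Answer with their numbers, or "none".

1. c = 9, a = 13; 9 ≤ 13 (want >)  ✘
2. values 3, 12, 4; b = 12 is not <= f = 4  ✘
3. f = 4 is not in {7, 2}  ✘
4. 12 / 3 = 4, so 3 divides 12  ✔
5. f * b = 4 * 12 = 48  ✔
6. c = 9 is odd  ✘
7. e = 3 lies in [-1, 7]  ✔

No — constraints 1, 2, 3, and 6 are not satisfied.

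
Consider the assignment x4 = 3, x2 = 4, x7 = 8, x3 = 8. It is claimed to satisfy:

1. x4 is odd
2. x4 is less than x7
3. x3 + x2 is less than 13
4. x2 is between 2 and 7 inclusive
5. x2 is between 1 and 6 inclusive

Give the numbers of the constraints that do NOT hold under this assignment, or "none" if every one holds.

1. x4 = 3 is odd — OK.
2. x4 = 3, x7 = 8; 3 < 8 — OK.
3. x3 + x2 = 8 + 4 = 12; 12 < 13 — OK.
4. x2 = 4 lies in [2, 7] — OK.
5. x2 = 4 lies in [1, 6] — OK.

Yes — all constraints hold.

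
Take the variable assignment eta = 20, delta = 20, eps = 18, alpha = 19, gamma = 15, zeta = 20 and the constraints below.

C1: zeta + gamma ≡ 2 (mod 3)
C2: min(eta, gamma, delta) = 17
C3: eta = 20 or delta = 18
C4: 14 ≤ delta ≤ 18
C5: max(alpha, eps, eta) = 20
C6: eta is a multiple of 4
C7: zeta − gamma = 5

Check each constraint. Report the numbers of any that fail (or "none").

C1: zeta + gamma = 35; 35 mod 3 = 2 — holds.
C2: min(20, 15, 20) = 15, not 17 — does not hold.
C3: eta = 20 = 20 (first disjunct) — holds.
C4: delta = 20 is outside [14, 18] — does not hold.
C5: max(19, 18, 20) = 20 — holds.
C6: 20 / 4 = 5, so 4 divides 20 — holds.
C7: zeta − gamma = 20 − 15 = 5 — holds.

The assignment fails constraints 2 and 4.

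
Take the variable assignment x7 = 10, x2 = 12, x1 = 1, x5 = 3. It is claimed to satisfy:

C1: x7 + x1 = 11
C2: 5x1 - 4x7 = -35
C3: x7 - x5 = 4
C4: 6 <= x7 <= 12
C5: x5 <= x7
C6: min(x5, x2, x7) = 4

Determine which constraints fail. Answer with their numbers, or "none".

C1: x7 + x1 = 10 + 1 = 11 — holds.
C2: 5x1 - 4x7 = 5(1) - 4(10) = -35 — holds.
C3: x7 - x5 = 10 - 3 = 7, not 4 — fails.
C4: x7 = 10 lies in [6, 12] — holds.
C5: x5 = 3, x7 = 10; 3 ≤ 10 — holds.
C6: min(3, 12, 10) = 3, not 4 — fails.

Constraints 3 and 6 are violated.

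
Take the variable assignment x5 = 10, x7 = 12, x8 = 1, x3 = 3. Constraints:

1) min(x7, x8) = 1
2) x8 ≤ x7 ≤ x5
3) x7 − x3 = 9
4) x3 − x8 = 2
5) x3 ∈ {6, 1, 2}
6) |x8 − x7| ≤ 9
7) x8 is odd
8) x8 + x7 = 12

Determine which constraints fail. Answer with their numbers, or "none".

1) min(12, 1) = 1 — satisfied.
2) values 1, 12, 10; x7 = 12 is not ≤ x5 = 10 — violated.
3) x7 − x3 = 12 − 3 = 9 — satisfied.
4) x3 − x8 = 3 − 1 = 2 — satisfied.
5) x3 = 3 is not in {6, 1, 2} — violated.
6) |1 − 12| = 11; 11 > 9, exceeds bound 9 — violated.
7) x8 = 1 is odd — satisfied.
8) x8 + x7 = 1 + 12 = 13, not 12 — violated.

The assignment fails constraints 2, 5, 6, 8.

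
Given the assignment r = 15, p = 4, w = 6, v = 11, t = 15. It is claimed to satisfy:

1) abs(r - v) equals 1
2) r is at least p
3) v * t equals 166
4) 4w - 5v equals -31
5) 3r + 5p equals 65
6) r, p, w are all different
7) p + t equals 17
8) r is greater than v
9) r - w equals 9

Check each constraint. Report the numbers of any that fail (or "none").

Violated: 1, 3, 7.

1) abs(15 - 11) = 4, not 1  false
2) r = 15, p = 4; 15 ≥ 4  true
3) v * t = 11 * 15 = 165, not 166  false
4) 4w - 5v = 4(6) - 5(11) = -31  true
5) 3r + 5p = 3(15) + 5(4) = 65  true
6) values 15, 4, 6 are pairwise distinct  true
7) p + t = 4 + 15 = 19, not 17  false
8) r = 15, v = 11; 15 > 11  true
9) r - w = 15 - 6 = 9  true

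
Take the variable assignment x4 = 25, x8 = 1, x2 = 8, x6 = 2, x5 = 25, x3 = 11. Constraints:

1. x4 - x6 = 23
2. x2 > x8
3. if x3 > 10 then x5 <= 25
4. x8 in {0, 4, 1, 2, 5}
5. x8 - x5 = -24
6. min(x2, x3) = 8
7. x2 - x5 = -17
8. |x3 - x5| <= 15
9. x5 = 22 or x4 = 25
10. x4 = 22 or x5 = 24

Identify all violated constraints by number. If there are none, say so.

The assignment fails constraint 10.

1. x4 - x6 = 25 - 2 = 23 — holds.
2. x2 = 8, x8 = 1; 8 > 1 — holds.
3. x3 = 11 > 10, so we need x5 ≤ 25; x5 = 25 ≤ 25 — holds.
4. x8 = 1 is in {0, 4, 1, 2, 5} — holds.
5. x8 - x5 = 1 - 25 = -24 — holds.
6. min(8, 11) = 8 — holds.
7. x2 - x5 = 8 - 25 = -17 — holds.
8. |11 - 25| = 14; 14 ≤ 15 — holds.
9. x5 = 25 ≠ 22, but x4 = 25 = 25 (second disjunct) — holds.
10. x4 = 25 ≠ 22 and x5 = 25 ≠ 24; both disjuncts false — fails.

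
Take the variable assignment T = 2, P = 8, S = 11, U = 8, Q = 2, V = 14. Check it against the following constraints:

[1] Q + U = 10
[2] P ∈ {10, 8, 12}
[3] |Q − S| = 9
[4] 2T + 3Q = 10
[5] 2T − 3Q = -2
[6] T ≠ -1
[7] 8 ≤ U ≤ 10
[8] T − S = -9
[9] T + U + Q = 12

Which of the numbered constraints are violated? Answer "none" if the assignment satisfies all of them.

[1] Q + U = 2 + 8 = 10  ✓
[2] P = 8 is in {10, 8, 12}  ✓
[3] |2 − 11| = 9  ✓
[4] 2T + 3Q = 2(2) + 3(2) = 10  ✓
[5] 2T − 3Q = 2(2) − 3(2) = -2  ✓
[6] T = 2, and 2 ≠ -1  ✓
[7] U = 8 lies in [8, 10]  ✓
[8] T − S = 2 − 11 = -9  ✓
[9] T + U + Q = 2 + 8 + 2 = 12  ✓

The assignment satisfies every constraint.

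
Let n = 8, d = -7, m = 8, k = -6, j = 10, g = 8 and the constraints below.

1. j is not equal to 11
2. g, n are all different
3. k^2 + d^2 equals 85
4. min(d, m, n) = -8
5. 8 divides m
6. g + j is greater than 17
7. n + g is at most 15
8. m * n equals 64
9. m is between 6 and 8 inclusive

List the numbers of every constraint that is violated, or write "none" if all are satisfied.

1. j = 10, and 10 ≠ 11 — satisfied.
2. g = n = 8, not all different — violated.
3. k^2 + d^2 = (-6)^2 + (-7)^2 = 36 + 49 = 85 — satisfied.
4. min(-7, 8, 8) = -7, not -8 — violated.
5. 8 / 8 = 1, so 8 divides 8 — satisfied.
6. g + j = 8 + 10 = 18; 18 > 17 — satisfied.
7. n + g = 8 + 8 = 16; 16 > 15, bound 15 not met — violated.
8. m * n = 8 * 8 = 64 — satisfied.
9. m = 8 lies in [6, 8] — satisfied.

Constraints 2, 4, 7 do not hold.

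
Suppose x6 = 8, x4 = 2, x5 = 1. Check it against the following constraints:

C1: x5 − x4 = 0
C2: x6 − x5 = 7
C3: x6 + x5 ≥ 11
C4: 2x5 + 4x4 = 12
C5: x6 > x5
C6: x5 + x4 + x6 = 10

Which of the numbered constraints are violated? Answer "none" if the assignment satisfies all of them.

No — constraints 1, 3, 4, and 6 are not satisfied.

C1: x5 − x4 = 1 − 2 = -1, not 0 — violated.
C2: x6 − x5 = 8 − 1 = 7 — satisfied.
C3: x6 + x5 = 8 + 1 = 9; 9 < 11, bound 11 not met — violated.
C4: 2x5 + 4x4 = 2(1) + 4(2) = 10, not 12 — violated.
C5: x6 = 8, x5 = 1; 8 > 1 — satisfied.
C6: x5 + x4 + x6 = 1 + 2 + 8 = 11, not 10 — violated.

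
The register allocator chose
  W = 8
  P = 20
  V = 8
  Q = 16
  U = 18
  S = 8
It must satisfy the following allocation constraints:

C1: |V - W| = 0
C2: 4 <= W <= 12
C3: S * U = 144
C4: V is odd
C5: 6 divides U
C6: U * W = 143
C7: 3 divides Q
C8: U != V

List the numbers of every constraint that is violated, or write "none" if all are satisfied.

Constraints 4, 6, and 7 do not hold.

C1: |8 - 8| = 0 — holds.
C2: W = 8 lies in [4, 12] — holds.
C3: S * U = 8 * 18 = 144 — holds.
C4: V = 8 is even — fails.
C5: 18 / 6 = 3, so 6 divides 18 — holds.
C6: U * W = 18 * 8 = 144, not 143 — fails.
C7: 16 = 3*5 + 1, so 3 does not divide 16 — fails.
C8: U = 18, V = 8; distinct — holds.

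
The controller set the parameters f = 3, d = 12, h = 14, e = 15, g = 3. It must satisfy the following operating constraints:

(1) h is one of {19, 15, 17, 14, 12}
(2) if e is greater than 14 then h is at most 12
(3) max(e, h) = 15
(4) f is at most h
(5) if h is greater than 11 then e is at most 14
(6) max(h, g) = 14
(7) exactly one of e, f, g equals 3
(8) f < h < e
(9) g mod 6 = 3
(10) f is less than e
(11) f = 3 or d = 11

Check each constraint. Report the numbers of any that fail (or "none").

(1) h = 14 is in {19, 15, 17, 14, 12} — holds.
(2) e = 15 > 14, so we need h ≤ 12; but h = 14 > 12 — does not hold.
(3) max(15, 14) = 15 — holds.
(4) f = 3, h = 14; 3 ≤ 14 — holds.
(5) h = 14 > 11, so we need e ≤ 14; but e = 15 > 14 — does not hold.
(6) max(14, 3) = 14 — holds.
(7) e=15, f=3, g=3; 2 of them equal 3, not exactly one — does not hold.
(8) values 3 < 14 < 15 — holds.
(9) 3 mod 6 = 3 — holds.
(10) f = 3, e = 15; 3 < 15 — holds.
(11) f = 3 = 3 (first disjunct) — holds.

Constraints 2, 5, and 7 are violated.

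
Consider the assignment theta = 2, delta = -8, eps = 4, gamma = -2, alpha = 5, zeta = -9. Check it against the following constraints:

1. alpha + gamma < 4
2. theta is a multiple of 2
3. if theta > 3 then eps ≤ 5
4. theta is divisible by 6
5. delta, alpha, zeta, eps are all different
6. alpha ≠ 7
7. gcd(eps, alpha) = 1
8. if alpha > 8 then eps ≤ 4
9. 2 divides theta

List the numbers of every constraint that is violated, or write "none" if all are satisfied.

No — constraint 4 is not satisfied.

1. alpha + gamma = 5 + (-2) = 3; 3 < 4 — holds.
2. 2 / 2 = 1, so 2 divides 2 — holds.
3. theta = 2, not > 3; antecedent false, conditional vacuously true — holds.
4. 2 = 6×0 + 2, so 6 does not divide 2 — does not hold.
5. values -8, 5, -9, 4 are pairwise distinct — holds.
6. alpha = 5, and 5 ≠ 7 — holds.
7. gcd(4, 5) = 1 — holds.
8. alpha = 5, not > 8; antecedent false, conditional vacuously true — holds.
9. 2 / 2 = 1, so 2 divides 2 — holds.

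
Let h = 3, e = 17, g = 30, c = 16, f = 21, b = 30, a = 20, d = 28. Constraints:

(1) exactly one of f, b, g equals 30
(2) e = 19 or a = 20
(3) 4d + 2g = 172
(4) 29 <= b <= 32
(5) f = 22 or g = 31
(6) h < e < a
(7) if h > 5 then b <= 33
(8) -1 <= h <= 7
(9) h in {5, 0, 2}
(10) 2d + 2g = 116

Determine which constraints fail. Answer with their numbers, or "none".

(1) f=21, b=30, g=30; 2 of them equal 30, not exactly one  ✘
(2) e = 17 ≠ 19, but a = 20 = 20 (second disjunct)  ✔
(3) 4d + 2g = 4(28) + 2(30) = 172  ✔
(4) b = 30 lies in [29, 32]  ✔
(5) f = 21 ≠ 22 and g = 30 ≠ 31; both disjuncts false  ✘
(6) values 3 < 17 < 20  ✔
(7) h = 3, not > 5; antecedent false, conditional vacuously true  ✔
(8) h = 3 lies in [-1, 7]  ✔
(9) h = 3 is not in {5, 0, 2}  ✘
(10) 2d + 2g = 2(28) + 2(30) = 116  ✔

No — constraints 1, 5, 9 are not satisfied.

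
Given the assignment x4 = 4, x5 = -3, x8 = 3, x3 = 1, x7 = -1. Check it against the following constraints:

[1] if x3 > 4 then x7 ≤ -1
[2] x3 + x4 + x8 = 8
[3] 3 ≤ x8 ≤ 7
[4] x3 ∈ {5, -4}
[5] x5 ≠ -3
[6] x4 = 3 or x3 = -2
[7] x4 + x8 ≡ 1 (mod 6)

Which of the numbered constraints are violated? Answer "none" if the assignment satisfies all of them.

No — constraints 4, 5, and 6 are not satisfied.

[1] x3 = 1, not > 4; antecedent false, conditional vacuously true  ✔
[2] x3 + x4 + x8 = 1 + 4 + 3 = 8  ✔
[3] x8 = 3 lies in [3, 7]  ✔
[4] x3 = 1 is not in {5, -4}  ✘
[5] x5 = -3, but -3 is required to differ  ✘
[6] x4 = 4 ≠ 3 and x3 = 1 ≠ -2; both disjuncts false  ✘
[7] x4 + x8 = 7; 7 mod 6 = 1  ✔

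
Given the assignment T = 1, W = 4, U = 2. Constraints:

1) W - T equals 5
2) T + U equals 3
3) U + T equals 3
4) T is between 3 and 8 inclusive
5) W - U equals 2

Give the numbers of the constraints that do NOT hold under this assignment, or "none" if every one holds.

1) W - T = 4 - 1 = 3, not 5  ✘
2) T + U = 1 + 2 = 3  ✔
3) U + T = 2 + 1 = 3  ✔
4) T = 1 is outside [3, 8]  ✘
5) W - U = 4 - 2 = 2  ✔

Constraints 1, 4 are violated.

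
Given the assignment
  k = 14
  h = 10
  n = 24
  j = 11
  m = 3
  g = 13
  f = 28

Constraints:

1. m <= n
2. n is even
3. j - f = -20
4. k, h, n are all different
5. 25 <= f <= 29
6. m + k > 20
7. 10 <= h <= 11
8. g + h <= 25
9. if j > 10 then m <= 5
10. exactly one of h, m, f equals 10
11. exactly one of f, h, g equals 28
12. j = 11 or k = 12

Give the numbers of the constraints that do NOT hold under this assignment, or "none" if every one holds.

Violated: 3 and 6.

1. m = 3, n = 24; 3 ≤ 24 — satisfied.
2. n = 24 is even — satisfied.
3. j - f = 11 - 28 = -17, not -20 — violated.
4. values 14, 10, 24 are pairwise distinct — satisfied.
5. f = 28 lies in [25, 29] — satisfied.
6. m + k = 3 + 14 = 17; 17 ≤ 20, bound 20 not met — violated.
7. h = 10 lies in [10, 11] — satisfied.
8. g + h = 13 + 10 = 23; 23 ≤ 25 — satisfied.
9. j = 11 > 10, so we need m ≤ 5; m = 3 ≤ 5 — satisfied.
10. h=10, m=3, f=28; 1 of them equals 10 — satisfied.
11. f=28, h=10, g=13; 1 of them equals 28 — satisfied.
12. j = 11 = 11 (first disjunct) — satisfied.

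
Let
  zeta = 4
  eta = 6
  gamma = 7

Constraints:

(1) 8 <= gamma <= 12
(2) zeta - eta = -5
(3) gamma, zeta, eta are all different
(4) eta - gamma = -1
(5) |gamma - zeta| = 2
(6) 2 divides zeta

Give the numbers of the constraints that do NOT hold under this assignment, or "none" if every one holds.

(1) gamma = 7 is outside [8, 12]  fails
(2) zeta - eta = 4 - 6 = -2, not -5  fails
(3) values 7, 4, 6 are pairwise distinct  holds
(4) eta - gamma = 6 - 7 = -1  holds
(5) |7 - 4| = 3, not 2  fails
(6) 4 / 2 = 2, so 2 divides 4  holds

Constraints 1, 2, 5 do not hold.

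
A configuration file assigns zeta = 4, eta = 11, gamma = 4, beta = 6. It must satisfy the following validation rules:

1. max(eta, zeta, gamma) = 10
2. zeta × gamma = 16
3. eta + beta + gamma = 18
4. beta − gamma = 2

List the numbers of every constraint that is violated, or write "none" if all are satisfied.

1. max(11, 4, 4) = 11, not 10  FAIL
2. zeta × gamma = 4 × 4 = 16  OK
3. eta + beta + gamma = 11 + 6 + 4 = 21, not 18  FAIL
4. beta − gamma = 6 − 4 = 2  OK

Constraints 1, 3 do not hold.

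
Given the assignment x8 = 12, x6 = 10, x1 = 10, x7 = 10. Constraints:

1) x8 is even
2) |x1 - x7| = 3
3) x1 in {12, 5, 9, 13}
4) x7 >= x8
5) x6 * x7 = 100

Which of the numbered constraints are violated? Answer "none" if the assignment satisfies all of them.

1) x8 = 12 is even — holds.
2) |10 - 10| = 0, not 3 — fails.
3) x1 = 10 is not in {12, 5, 9, 13} — fails.
4) x7 = 10, x8 = 12; 10 < 12 (want ≥) — fails.
5) x6 * x7 = 10 * 10 = 100 — holds.

Constraints 2, 3, 4 do not hold.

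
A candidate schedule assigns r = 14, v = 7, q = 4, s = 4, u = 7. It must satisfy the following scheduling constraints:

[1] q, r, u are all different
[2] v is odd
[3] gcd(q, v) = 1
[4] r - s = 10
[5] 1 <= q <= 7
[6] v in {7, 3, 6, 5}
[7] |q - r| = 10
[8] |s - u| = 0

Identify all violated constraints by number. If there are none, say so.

Violated: 8.

[1] values 4, 14, 7 are pairwise distinct  holds
[2] v = 7 is odd  holds
[3] gcd(4, 7) = 1  holds
[4] r - s = 14 - 4 = 10  holds
[5] q = 4 lies in [1, 7]  holds
[6] v = 7 is in {7, 3, 6, 5}  holds
[7] |4 - 14| = 10  holds
[8] |4 - 7| = 3, not 0  fails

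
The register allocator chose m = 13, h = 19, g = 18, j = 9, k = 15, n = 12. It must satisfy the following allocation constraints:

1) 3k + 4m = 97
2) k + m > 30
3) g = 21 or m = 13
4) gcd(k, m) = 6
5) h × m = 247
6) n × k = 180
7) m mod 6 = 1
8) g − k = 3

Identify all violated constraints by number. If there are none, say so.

Constraints 2 and 4 do not hold.

1) 3k + 4m = 3(15) + 4(13) = 97 — holds.
2) k + m = 15 + 13 = 28; 28 ≤ 30, bound 30 not met — does not hold.
3) g = 18 ≠ 21, but m = 13 = 13 (second disjunct) — holds.
4) gcd(15, 13) = 1, not 6 — does not hold.
5) h × m = 19 × 13 = 247 — holds.
6) n × k = 12 × 15 = 180 — holds.
7) 13 mod 6 = 1 — holds.
8) g − k = 18 − 15 = 3 — holds.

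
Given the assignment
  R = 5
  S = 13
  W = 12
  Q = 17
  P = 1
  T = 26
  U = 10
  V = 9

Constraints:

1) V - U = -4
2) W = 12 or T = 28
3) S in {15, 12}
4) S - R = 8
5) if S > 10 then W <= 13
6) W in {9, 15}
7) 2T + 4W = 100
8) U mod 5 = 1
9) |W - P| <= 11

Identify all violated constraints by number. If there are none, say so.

Constraints 1, 3, 6, and 8 are violated.

1) V - U = 9 - 10 = -1, not -4  ✘
2) W = 12 = 12 (first disjunct)  ✔
3) S = 13 is not in {15, 12}  ✘
4) S - R = 13 - 5 = 8  ✔
5) S = 13 > 10, so we need W ≤ 13; W = 12 ≤ 13  ✔
6) W = 12 is not in {9, 15}  ✘
7) 2T + 4W = 2(26) + 4(12) = 100  ✔
8) 10 mod 5 = 0, not 1  ✘
9) |12 - 1| = 11; 11 ≤ 11  ✔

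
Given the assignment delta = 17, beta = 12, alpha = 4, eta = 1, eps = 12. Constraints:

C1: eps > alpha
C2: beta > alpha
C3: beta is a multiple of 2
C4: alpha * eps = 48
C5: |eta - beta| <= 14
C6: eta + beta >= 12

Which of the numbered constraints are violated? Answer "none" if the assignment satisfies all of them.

No violations.

C1: eps = 12, alpha = 4; 12 > 4 — holds.
C2: beta = 12, alpha = 4; 12 > 4 — holds.
C3: 12 / 2 = 6, so 2 divides 12 — holds.
C4: alpha * eps = 4 * 12 = 48 — holds.
C5: |1 - 12| = 11; 11 ≤ 14 — holds.
C6: eta + beta = 1 + 12 = 13; 13 ≥ 12 — holds.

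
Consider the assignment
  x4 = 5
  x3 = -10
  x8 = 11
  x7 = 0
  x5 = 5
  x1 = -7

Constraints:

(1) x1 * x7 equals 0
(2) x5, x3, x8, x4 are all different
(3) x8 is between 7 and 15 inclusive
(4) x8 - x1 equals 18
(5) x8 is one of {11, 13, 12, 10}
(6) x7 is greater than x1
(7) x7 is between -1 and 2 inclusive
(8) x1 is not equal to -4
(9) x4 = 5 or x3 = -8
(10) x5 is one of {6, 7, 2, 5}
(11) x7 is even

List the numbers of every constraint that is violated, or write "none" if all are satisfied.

Constraint 2 does not hold.

(1) x1 * x7 = -7 * 0 = 0  holds
(2) x5 = x4 = 5, not all different  fails
(3) x8 = 11 lies in [7, 15]  holds
(4) x8 - x1 = 11 - (-7) = 18  holds
(5) x8 = 11 is in {11, 13, 12, 10}  holds
(6) x7 = 0, x1 = -7; 0 > -7  holds
(7) x7 = 0 lies in [-1, 2]  holds
(8) x1 = -7, and -7 ≠ -4  holds
(9) x4 = 5 = 5 (first disjunct)  holds
(10) x5 = 5 is in {6, 7, 2, 5}  holds
(11) x7 = 0 is even  holds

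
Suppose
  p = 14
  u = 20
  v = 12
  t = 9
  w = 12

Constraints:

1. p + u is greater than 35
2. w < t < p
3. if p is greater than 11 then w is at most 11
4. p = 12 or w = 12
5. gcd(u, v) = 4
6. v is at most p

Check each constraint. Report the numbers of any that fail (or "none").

Constraints 1, 2, and 3 do not hold.

1. p + u = 14 + 20 = 34; 34 ≤ 35, bound 35 not met  no
2. values 12, 9, 14; w = 12 is not < t = 9  no
3. p = 14 > 11, so we need w ≤ 11; but w = 12 > 11  no
4. p = 14 ≠ 12, but w = 12 = 12 (second disjunct)  yes
5. gcd(20, 12) = 4  yes
6. v = 12, p = 14; 12 ≤ 14  yes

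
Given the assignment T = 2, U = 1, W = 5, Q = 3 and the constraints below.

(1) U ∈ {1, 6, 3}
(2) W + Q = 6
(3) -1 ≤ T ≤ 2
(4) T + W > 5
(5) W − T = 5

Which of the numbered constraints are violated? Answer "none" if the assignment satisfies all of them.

(1) U = 1 is in {1, 6, 3} — OK.
(2) W + Q = 5 + 3 = 8, not 6 — violated.
(3) T = 2 lies in [-1, 2] — OK.
(4) T + W = 2 + 5 = 7; 7 > 5 — OK.
(5) W − T = 5 − 2 = 3, not 5 — violated.

No — constraints 2 and 5 are not satisfied.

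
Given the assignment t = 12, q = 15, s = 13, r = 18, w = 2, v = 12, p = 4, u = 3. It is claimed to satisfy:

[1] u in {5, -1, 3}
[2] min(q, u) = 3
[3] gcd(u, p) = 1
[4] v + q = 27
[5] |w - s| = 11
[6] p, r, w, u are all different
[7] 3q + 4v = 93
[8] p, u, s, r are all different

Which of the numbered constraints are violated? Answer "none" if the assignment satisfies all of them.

[1] u = 3 is in {5, -1, 3} — holds.
[2] min(15, 3) = 3 — holds.
[3] gcd(3, 4) = 1 — holds.
[4] v + q = 12 + 15 = 27 — holds.
[5] |2 - 13| = 11 — holds.
[6] values 4, 18, 2, 3 are pairwise distinct — holds.
[7] 3q + 4v = 3(15) + 4(12) = 93 — holds.
[8] values 4, 3, 13, 18 are pairwise distinct — holds.

No violations.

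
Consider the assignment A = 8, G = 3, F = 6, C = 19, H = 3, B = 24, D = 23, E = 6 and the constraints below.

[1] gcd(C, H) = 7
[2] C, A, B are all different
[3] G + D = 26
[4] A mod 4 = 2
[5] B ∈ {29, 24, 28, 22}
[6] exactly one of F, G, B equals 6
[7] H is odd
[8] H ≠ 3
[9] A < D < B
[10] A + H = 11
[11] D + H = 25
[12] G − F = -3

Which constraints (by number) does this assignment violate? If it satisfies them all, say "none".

[1] gcd(19, 3) = 1, not 7  no
[2] values 19, 8, 24 are pairwise distinct  yes
[3] G + D = 3 + 23 = 26  yes
[4] 8 mod 4 = 0, not 2  no
[5] B = 24 is in {29, 24, 28, 22}  yes
[6] F=6, G=3, B=24; 1 of them equals 6  yes
[7] H = 3 is odd  yes
[8] H = 3, but 3 is required to differ  no
[9] values 8 < 23 < 24  yes
[10] A + H = 8 + 3 = 11  yes
[11] D + H = 23 + 3 = 26, not 25  no
[12] G − F = 3 − 6 = -3  yes

Constraints 1, 4, 8, 11 are violated.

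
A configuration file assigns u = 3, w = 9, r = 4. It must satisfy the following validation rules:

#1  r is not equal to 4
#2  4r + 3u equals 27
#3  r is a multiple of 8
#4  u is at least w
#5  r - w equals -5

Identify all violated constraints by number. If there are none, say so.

The assignment fails constraints 1, 2, 3, and 4.

#1 r = 4, but 4 is required to differ — violated.
#2 4r + 3u = 4(4) + 3(3) = 25, not 27 — violated.
#3 4 = 8*0 + 4, so 8 does not divide 4 — violated.
#4 u = 3, w = 9; 3 < 9 (want ≥) — violated.
#5 r - w = 4 - 9 = -5 — satisfied.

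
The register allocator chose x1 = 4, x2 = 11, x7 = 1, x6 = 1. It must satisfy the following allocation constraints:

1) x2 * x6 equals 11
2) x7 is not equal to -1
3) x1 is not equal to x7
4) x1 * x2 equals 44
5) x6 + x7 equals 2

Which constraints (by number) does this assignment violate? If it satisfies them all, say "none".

No violations.

1) x2 * x6 = 11 * 1 = 11  true
2) x7 = 1, and 1 ≠ -1  true
3) x1 = 4, x7 = 1; distinct  true
4) x1 * x2 = 4 * 11 = 44  true
5) x6 + x7 = 1 + 1 = 2  true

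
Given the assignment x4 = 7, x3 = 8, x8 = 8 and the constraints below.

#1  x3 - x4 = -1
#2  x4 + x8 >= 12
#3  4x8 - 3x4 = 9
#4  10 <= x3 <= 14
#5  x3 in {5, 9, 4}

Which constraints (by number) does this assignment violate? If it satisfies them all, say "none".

#1 x3 - x4 = 8 - 7 = 1, not -1 — violated.
#2 x4 + x8 = 7 + 8 = 15; 15 ≥ 12 — OK.
#3 4x8 - 3x4 = 4(8) - 3(7) = 11, not 9 — violated.
#4 x3 = 8 is outside [10, 14] — violated.
#5 x3 = 8 is not in {5, 9, 4} — violated.

The assignment fails constraints 1, 3, 4, 5.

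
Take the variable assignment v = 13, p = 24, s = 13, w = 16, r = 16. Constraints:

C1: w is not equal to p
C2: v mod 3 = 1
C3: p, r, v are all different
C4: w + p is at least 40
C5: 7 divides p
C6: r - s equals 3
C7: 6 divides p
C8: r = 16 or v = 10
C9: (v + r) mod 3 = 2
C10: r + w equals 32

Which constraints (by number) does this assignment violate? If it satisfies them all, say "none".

Violated: 5.

C1: w = 16, p = 24; distinct  yes
C2: 13 mod 3 = 1  yes
C3: values 24, 16, 13 are pairwise distinct  yes
C4: w + p = 16 + 24 = 40; 40 ≥ 40  yes
C5: 24 = 7*3 + 3, so 7 does not divide 24  no
C6: r - s = 16 - 13 = 3  yes
C7: 24 / 6 = 4, so 6 divides 24  yes
C8: r = 16 = 16 (first disjunct)  yes
C9: v + r = 29; 29 mod 3 = 2  yes
C10: r + w = 16 + 16 = 32  yes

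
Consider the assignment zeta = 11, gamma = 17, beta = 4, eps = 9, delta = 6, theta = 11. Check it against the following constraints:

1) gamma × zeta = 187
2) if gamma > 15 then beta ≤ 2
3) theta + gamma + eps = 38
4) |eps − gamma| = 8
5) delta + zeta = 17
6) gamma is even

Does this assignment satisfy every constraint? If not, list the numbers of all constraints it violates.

1) gamma × zeta = 17 × 11 = 187 — holds.
2) gamma = 17 > 15, so we need beta ≤ 2; but beta = 4 > 2 — fails.
3) theta + gamma + eps = 11 + 17 + 9 = 37, not 38 — fails.
4) |9 − 17| = 8 — holds.
5) delta + zeta = 6 + 11 = 17 — holds.
6) gamma = 17 is odd — fails.

The assignment fails constraints 2, 3, and 6.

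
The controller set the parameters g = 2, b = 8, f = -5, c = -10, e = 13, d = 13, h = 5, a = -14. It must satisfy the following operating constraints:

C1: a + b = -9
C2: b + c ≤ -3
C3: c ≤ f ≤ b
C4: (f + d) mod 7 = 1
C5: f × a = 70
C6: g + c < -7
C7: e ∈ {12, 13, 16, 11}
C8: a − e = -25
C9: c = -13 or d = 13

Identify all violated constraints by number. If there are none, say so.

C1: a + b = -14 + 8 = -6, not -9  fails
C2: b + c = 8 + (-10) = -2; -2 > -3, bound -3 not met  fails
C3: values -10 ≤ -5 ≤ 8  holds
C4: f + d = 8; 8 mod 7 = 1  holds
C5: f × a = -5 × (-14) = 70  holds
C6: g + c = 2 + (-10) = -8; -8 < -7  holds
C7: e = 13 is in {12, 13, 16, 11}  holds
C8: a − e = -14 − 13 = -27, not -25  fails
C9: c = -10 ≠ -13, but d = 13 = 13 (second disjunct)  holds

No — constraints 1, 2, and 8 are not satisfied.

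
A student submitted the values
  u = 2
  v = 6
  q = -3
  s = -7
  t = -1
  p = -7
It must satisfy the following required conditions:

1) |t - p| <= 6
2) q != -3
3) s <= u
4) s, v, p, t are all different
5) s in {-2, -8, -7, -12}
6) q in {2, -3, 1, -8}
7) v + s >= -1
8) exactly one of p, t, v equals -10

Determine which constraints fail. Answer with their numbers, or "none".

1) |-1 - (-7)| = 6; 6 ≤ 6  holds
2) q = -3, but -3 is required to differ  fails
3) s = -7, u = 2; -7 ≤ 2  holds
4) s = p = -7, not all different  fails
5) s = -7 is in {-2, -8, -7, -12}  holds
6) q = -3 is in {2, -3, 1, -8}  holds
7) v + s = 6 + (-7) = -1; -1 ≥ -1  holds
8) p=-7, t=-1, v=6; 0 of them equal -10, not exactly one  fails

No — constraints 2, 4, and 8 are not satisfied.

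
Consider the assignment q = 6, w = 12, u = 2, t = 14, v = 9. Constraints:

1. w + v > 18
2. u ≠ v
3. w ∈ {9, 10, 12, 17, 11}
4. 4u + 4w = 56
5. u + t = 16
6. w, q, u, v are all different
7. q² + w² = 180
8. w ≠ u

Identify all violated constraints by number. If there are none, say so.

Yes — all constraints hold.

1. w + v = 12 + 9 = 21; 21 > 18 — OK.
2. u = 2, v = 9; distinct — OK.
3. w = 12 is in {9, 10, 12, 17, 11} — OK.
4. 4u + 4w = 4(2) + 4(12) = 56 — OK.
5. u + t = 2 + 14 = 16 — OK.
6. values 12, 6, 2, 9 are pairwise distinct — OK.
7. q² + w² = 6² + 12² = 36 + 144 = 180 — OK.
8. w = 12, u = 2; distinct — OK.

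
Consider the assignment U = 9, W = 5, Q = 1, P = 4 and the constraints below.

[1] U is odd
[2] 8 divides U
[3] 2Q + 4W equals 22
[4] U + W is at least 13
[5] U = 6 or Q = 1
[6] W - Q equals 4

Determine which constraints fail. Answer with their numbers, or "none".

[1] U = 9 is odd — holds.
[2] 9 = 8*1 + 1, so 8 does not divide 9 — does not hold.
[3] 2Q + 4W = 2(1) + 4(5) = 22 — holds.
[4] U + W = 9 + 5 = 14; 14 ≥ 13 — holds.
[5] U = 9 ≠ 6, but Q = 1 = 1 (second disjunct) — holds.
[6] W - Q = 5 - 1 = 4 — holds.

No — constraint 2 is not satisfied.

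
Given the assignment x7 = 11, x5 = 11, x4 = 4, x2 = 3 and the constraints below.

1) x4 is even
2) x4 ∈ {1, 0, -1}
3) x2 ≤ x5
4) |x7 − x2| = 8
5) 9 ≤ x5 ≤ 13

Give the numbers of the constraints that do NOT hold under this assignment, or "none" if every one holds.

1) x4 = 4 is even — satisfied.
2) x4 = 4 is not in {1, 0, -1} — violated.
3) x2 = 3, x5 = 11; 3 ≤ 11 — satisfied.
4) |11 − 3| = 8 — satisfied.
5) x5 = 11 lies in [9, 13] — satisfied.

Constraint 2 does not hold.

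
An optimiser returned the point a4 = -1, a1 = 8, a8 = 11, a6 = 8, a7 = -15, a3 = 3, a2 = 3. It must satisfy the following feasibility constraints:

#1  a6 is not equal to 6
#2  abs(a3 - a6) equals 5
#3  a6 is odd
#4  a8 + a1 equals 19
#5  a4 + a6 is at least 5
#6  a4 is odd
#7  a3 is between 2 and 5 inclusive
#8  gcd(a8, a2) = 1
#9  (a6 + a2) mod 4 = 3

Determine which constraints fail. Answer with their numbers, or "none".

The assignment fails constraint 3.

#1 a6 = 8, and 8 ≠ 6 — holds.
#2 abs(3 - 8) = 5 — holds.
#3 a6 = 8 is even — fails.
#4 a8 + a1 = 11 + 8 = 19 — holds.
#5 a4 + a6 = -1 + 8 = 7; 7 ≥ 5 — holds.
#6 a4 = -1 is odd — holds.
#7 a3 = 3 lies in [2, 5] — holds.
#8 gcd(11, 3) = 1 — holds.
#9 a6 + a2 = 11; 11 mod 4 = 3 — holds.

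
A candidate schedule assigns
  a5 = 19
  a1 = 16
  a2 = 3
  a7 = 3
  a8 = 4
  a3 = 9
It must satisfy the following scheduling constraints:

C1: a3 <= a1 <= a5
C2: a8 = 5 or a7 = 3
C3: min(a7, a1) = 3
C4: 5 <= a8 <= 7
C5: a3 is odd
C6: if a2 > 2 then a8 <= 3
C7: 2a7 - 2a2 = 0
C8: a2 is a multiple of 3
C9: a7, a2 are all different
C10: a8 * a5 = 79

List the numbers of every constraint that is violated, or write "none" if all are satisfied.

C1: values 9 <= 16 <= 19 — satisfied.
C2: a8 = 4 ≠ 5, but a7 = 3 = 3 (second disjunct) — satisfied.
C3: min(3, 16) = 3 — satisfied.
C4: a8 = 4 is outside [5, 7] — violated.
C5: a3 = 9 is odd — satisfied.
C6: a2 = 3 > 2, so we need a8 ≤ 3; but a8 = 4 > 3 — violated.
C7: 2a7 - 2a2 = 2(3) - 2(3) = 0 — satisfied.
C8: 3 / 3 = 1, so 3 divides 3 — satisfied.
C9: a7 = a2 = 3, not all different — violated.
C10: a8 * a5 = 4 * 19 = 76, not 79 — violated.

No — constraints 4, 6, 9, and 10 are not satisfied.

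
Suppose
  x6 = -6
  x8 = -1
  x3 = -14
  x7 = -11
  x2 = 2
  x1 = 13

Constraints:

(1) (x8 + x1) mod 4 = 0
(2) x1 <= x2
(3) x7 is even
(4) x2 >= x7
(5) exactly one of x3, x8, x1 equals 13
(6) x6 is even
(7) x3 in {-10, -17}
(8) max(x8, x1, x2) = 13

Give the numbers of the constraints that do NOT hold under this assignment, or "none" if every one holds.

Violated: 2, 3, and 7.

(1) x8 + x1 = 12; 12 mod 4 = 0 — OK.
(2) x1 = 13, x2 = 2; 13 > 2 (want ≤) — violated.
(3) x7 = -11 is odd — violated.
(4) x2 = 2, x7 = -11; 2 ≥ -11 — OK.
(5) x3=-14, x8=-1, x1=13; 1 of them equals 13 — OK.
(6) x6 = -6 is even — OK.
(7) x3 = -14 is not in {-10, -17} — violated.
(8) max(-1, 13, 2) = 13 — OK.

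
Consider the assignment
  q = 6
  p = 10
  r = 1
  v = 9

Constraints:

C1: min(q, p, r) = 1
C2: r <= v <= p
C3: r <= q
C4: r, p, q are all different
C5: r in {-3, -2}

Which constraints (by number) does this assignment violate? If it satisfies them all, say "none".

No — constraint 5 is not satisfied.

C1: min(6, 10, 1) = 1  ✓
C2: values 1 <= 9 <= 10  ✓
C3: r = 1, q = 6; 1 ≤ 6  ✓
C4: values 1, 10, 6 are pairwise distinct  ✓
C5: r = 1 is not in {-3, -2}  ✗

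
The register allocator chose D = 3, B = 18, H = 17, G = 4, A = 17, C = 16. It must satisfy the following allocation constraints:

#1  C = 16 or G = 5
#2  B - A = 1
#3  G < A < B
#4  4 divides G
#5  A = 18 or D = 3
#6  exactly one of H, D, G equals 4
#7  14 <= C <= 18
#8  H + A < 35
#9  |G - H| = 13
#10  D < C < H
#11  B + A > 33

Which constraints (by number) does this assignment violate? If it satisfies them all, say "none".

#1 C = 16 = 16 (first disjunct) — satisfied.
#2 B - A = 18 - 17 = 1 — satisfied.
#3 values 4 < 17 < 18 — satisfied.
#4 4 / 4 = 1, so 4 divides 4 — satisfied.
#5 A = 17 ≠ 18, but D = 3 = 3 (second disjunct) — satisfied.
#6 H=17, D=3, G=4; 1 of them equals 4 — satisfied.
#7 C = 16 lies in [14, 18] — satisfied.
#8 H + A = 17 + 17 = 34; 34 < 35 — satisfied.
#9 |4 - 17| = 13 — satisfied.
#10 values 3 < 16 < 17 — satisfied.
#11 B + A = 18 + 17 = 35; 35 > 33 — satisfied.

Yes — all constraints hold.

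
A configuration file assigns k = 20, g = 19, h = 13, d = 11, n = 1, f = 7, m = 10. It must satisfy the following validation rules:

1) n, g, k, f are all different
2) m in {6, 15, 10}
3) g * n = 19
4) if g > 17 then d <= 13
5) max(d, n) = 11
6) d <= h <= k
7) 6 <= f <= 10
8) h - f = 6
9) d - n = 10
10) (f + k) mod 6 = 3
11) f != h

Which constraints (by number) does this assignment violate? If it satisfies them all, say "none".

The assignment satisfies every constraint.

1) values 1, 19, 20, 7 are pairwise distinct — holds.
2) m = 10 is in {6, 15, 10} — holds.
3) g * n = 19 * 1 = 19 — holds.
4) g = 19 > 17, so we need d ≤ 13; d = 11 ≤ 13 — holds.
5) max(11, 1) = 11 — holds.
6) values 11 <= 13 <= 20 — holds.
7) f = 7 lies in [6, 10] — holds.
8) h - f = 13 - 7 = 6 — holds.
9) d - n = 11 - 1 = 10 — holds.
10) f + k = 27; 27 mod 6 = 3 — holds.
11) f = 7, h = 13; distinct — holds.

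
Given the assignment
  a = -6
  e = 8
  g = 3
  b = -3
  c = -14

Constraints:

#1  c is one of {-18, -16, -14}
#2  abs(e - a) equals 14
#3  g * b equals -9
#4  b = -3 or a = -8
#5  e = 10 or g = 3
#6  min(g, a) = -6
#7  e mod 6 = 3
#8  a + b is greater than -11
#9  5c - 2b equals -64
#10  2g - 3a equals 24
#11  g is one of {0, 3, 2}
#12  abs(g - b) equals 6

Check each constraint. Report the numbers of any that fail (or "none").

The assignment fails constraint 7.

#1 c = -14 is in {-18, -16, -14} — holds.
#2 abs(8 - (-6)) = 14 — holds.
#3 g * b = 3 * (-3) = -9 — holds.
#4 b = -3 = -3 (first disjunct) — holds.
#5 e = 8 ≠ 10, but g = 3 = 3 (second disjunct) — holds.
#6 min(3, -6) = -6 — holds.
#7 8 mod 6 = 2, not 3 — does not hold.
#8 a + b = -6 + (-3) = -9; -9 > -11 — holds.
#9 5c - 2b = 5(-14) - 2(-3) = -64 — holds.
#10 2g - 3a = 2(3) - 3(-6) = 24 — holds.
#11 g = 3 is in {0, 3, 2} — holds.
#12 abs(3 - (-3)) = 6 — holds.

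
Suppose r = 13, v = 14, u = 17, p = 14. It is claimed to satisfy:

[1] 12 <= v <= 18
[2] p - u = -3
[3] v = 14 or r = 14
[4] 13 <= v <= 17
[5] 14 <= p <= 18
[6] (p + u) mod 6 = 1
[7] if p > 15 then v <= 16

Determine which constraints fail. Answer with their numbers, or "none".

Yes — all constraints hold.

[1] v = 14 lies in [12, 18]  yes
[2] p - u = 14 - 17 = -3  yes
[3] v = 14 = 14 (first disjunct)  yes
[4] v = 14 lies in [13, 17]  yes
[5] p = 14 lies in [14, 18]  yes
[6] p + u = 31; 31 mod 6 = 1  yes
[7] p = 14, not > 15; antecedent false, conditional vacuously true  yes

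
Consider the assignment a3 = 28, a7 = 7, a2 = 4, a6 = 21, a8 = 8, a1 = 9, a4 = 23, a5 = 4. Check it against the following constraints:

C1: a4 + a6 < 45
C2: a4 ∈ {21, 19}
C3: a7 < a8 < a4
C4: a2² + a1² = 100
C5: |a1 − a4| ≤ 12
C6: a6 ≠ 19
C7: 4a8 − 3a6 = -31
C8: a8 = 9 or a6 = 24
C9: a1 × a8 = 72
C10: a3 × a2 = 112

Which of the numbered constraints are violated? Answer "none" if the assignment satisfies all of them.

Constraints 2, 4, 5, and 8 are violated.

C1: a4 + a6 = 23 + 21 = 44; 44 < 45  OK
C2: a4 = 23 is not in {21, 19}  FAIL
C3: values 7 < 8 < 23  OK
C4: a2² + a1² = 4² + 9² = 16 + 81 = 97, not 100  FAIL
C5: |9 − 23| = 14; 14 > 12, exceeds bound 12  FAIL
C6: a6 = 21, and 21 ≠ 19  OK
C7: 4a8 − 3a6 = 4(8) − 3(21) = -31  OK
C8: a8 = 8 ≠ 9 and a6 = 21 ≠ 24; both disjuncts false  FAIL
C9: a1 × a8 = 9 × 8 = 72  OK
C10: a3 × a2 = 28 × 4 = 112  OK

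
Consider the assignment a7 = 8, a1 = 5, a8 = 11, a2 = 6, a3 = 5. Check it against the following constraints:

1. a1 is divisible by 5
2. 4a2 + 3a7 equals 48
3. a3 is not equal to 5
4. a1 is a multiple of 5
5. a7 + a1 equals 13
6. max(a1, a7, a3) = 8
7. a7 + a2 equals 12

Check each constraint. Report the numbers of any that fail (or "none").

Violated: 3 and 7.

1. 5 / 5 = 1, so 5 divides 5 — satisfied.
2. 4a2 + 3a7 = 4(6) + 3(8) = 48 — satisfied.
3. a3 = 5, but 5 is required to differ — violated.
4. 5 / 5 = 1, so 5 divides 5 — satisfied.
5. a7 + a1 = 8 + 5 = 13 — satisfied.
6. max(5, 8, 5) = 8 — satisfied.
7. a7 + a2 = 8 + 6 = 14, not 12 — violated.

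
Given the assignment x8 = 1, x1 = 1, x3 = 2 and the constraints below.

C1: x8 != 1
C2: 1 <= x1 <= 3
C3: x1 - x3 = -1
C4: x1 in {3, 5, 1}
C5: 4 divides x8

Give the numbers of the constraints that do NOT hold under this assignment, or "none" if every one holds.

The assignment fails constraints 1 and 5.

C1: x8 = 1, but 1 is required to differ  ✗
C2: x1 = 1 lies in [1, 3]  ✓
C3: x1 - x3 = 1 - 2 = -1  ✓
C4: x1 = 1 is in {3, 5, 1}  ✓
C5: 1 = 4*0 + 1, so 4 does not divide 1  ✗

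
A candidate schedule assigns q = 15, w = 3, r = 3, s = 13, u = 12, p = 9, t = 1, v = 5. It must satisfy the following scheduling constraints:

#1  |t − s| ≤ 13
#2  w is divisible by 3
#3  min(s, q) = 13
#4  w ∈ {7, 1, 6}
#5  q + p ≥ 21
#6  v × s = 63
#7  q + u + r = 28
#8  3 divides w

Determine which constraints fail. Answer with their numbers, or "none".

Constraints 4, 6, 7 do not hold.

#1 |1 − 13| = 12; 12 ≤ 13 — holds.
#2 3 / 3 = 1, so 3 divides 3 — holds.
#3 min(13, 15) = 13 — holds.
#4 w = 3 is not in {7, 1, 6} — fails.
#5 q + p = 15 + 9 = 24; 24 ≥ 21 — holds.
#6 v × s = 5 × 13 = 65, not 63 — fails.
#7 q + u + r = 15 + 12 + 3 = 30, not 28 — fails.
#8 3 / 3 = 1, so 3 divides 3 — holds.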